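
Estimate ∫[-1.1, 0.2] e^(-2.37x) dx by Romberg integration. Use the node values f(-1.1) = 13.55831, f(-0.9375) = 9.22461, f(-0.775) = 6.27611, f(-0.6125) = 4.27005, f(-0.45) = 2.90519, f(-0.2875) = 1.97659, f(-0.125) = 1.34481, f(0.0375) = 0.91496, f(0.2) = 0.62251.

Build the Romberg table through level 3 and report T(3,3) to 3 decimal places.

5.458

T(0,0) (trapezoid, 1 panel, h=1.3000): 9.21753
T(1,0) (trapezoid, 2 panels, h=0.6500): 6.49714
T(2,0) (trapezoid, 4 panels, h=0.3250): 5.72537
T(3,0) (trapezoid, 8 panels, h=0.1625): 5.52544
T(1,1) = 6.49714 + (6.49714 − 9.21753)/3 = 5.59034
T(2,1) = 5.72537 + (5.72537 − 6.49714)/3 = 5.46811
T(3,1) = 5.52544 + (5.52544 − 5.72537)/3 = 5.45880
T(2,2) = 5.46811 + (5.46811 − 5.59034)/15 = 5.45996
T(3,2) = 5.45880 + (5.45880 − 5.46811)/15 = 5.45818
T(3,3) = 5.45818 + (5.45818 − 5.45996)/63 = 5.45815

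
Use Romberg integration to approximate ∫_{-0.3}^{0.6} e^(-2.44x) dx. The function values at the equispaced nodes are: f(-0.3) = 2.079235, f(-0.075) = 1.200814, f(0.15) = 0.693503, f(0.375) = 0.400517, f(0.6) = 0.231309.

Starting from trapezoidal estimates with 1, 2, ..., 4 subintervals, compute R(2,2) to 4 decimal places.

0.7574

R(0,0) (trapezoid, 1 panel, h=0.9000): 1.039745
R(1,0) (trapezoid, 2 panels, h=0.4500): 0.831949
R(2,0) (trapezoid, 4 panels, h=0.2250): 0.776274
R(1,1) = 0.831949 + (0.831949 − 1.039745)/3 = 0.762684
R(2,1) = 0.776274 + (0.776274 − 0.831949)/3 = 0.757716
R(2,2) = 0.757716 + (0.757716 − 0.762684)/15 = 0.757385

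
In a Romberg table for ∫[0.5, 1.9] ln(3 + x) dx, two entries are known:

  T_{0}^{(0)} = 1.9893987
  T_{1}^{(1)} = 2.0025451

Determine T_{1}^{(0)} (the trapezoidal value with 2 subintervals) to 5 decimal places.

From T_{1}^{(1)} = (4·T_{1}^{(0)} − T_{0}^{(0)})/3, solve for T_{1}^{(0)}:
4·T_{1}^{(0)} = 3·2.0025451 + 1.9893987 = 7.9970340
T_{1}^{(0)} = 1.9992585

1.99926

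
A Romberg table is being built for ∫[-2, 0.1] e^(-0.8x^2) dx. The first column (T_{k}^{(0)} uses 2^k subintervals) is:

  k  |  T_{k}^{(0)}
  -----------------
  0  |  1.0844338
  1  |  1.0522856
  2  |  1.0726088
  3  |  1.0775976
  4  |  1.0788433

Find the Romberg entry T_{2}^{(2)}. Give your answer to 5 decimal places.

Richardson extrapolation on the trapezoidal column (denominator 4−1=3):
T_{1}^{(1)} = (4·1.0522856 − 1.0844338) / 3 = 1.0415695
T_{2}^{(1)} = 1.0726088 + (1.0726088 − 1.0522856)/3 = 1.0793832
T_{2}^{(2)} = (16·1.0793832 − 1.0415695) / 15 = 1.0819041
(Column j=1 coincides with Simpson's rule on the same nodes.)

1.08190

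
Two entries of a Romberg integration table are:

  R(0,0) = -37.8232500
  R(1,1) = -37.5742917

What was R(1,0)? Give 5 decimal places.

From R(1,1) = (4·R(1,0) − R(0,0))/3, solve for R(1,0):
4·R(1,0) = 3·(-37.5742917) + (-37.8232500) = -150.5461251
R(1,0) = -37.6365313

-37.63653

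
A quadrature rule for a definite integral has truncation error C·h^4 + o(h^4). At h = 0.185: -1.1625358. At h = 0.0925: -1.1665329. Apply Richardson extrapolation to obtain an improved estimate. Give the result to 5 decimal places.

-1.16680

Extrapolated value = (16·A(h/2) − A(h)) / (16 − 1)
= (16·(-1.1665329) − (-1.1625358)) / 15
= -17.5019906 / 15 = -1.1667994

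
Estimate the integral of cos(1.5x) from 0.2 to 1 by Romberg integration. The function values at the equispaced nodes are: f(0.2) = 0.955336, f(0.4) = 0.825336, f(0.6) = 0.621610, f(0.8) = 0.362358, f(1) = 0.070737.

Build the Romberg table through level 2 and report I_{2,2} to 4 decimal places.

0.4680

I_{0,0} (trapezoid, 1 panel, h=0.8000): 0.410429
I_{1,0} (trapezoid, 2 panels, h=0.4000): 0.453859
I_{2,0} (trapezoid, 4 panels, h=0.2000): 0.464468
I_{1,1} = 0.453859 + (0.453859 − 0.410429)/3 = 0.468336
I_{2,1} = 0.464468 + (0.464468 − 0.453859)/3 = 0.468004
I_{2,2} = 0.468004 + (0.468004 − 0.468336)/15 = 0.467982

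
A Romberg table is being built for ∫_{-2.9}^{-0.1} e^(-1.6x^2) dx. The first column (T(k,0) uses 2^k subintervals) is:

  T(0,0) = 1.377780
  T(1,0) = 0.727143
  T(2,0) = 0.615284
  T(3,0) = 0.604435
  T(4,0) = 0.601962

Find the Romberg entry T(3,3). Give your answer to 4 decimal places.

T(1,1) = (4·0.727143 − 1.377780) / 3 = 0.510264
T(2,1) = (4·0.615284 − 0.727143) / 3 = 0.577998
T(3,1) = (4·0.604435 − 0.615284) / 3 = 0.600819
T(2,2) = 0.577998 + (0.577998 − 0.510264)/15 = 0.582514
T(3,2) = (16·0.600819 − 0.577998) / 15 = 0.602340
T(3,3) = 0.602340 + (0.602340 − 0.582514)/63 = 0.602655

0.6027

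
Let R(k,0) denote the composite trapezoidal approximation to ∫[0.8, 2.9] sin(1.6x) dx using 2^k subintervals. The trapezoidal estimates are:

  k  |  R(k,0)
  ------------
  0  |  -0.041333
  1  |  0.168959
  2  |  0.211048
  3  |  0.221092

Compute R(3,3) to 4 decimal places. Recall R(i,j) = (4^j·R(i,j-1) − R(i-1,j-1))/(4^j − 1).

R(1,1) = 0.168959 + (0.168959 − (-0.041333))/3 = 0.239056
R(2,1) = (4·0.211048 − 0.168959) / 3 = 0.225078
R(3,1) = (4·0.221092 − 0.211048) / 3 = 0.224440
R(2,2) = 0.225078 + (0.225078 − 0.239056)/15 = 0.224146
R(3,2) = (16·0.224440 − 0.225078) / 15 = 0.224397
R(3,3) = 0.224397 + (0.224397 − 0.224146)/63 = 0.224401

0.2244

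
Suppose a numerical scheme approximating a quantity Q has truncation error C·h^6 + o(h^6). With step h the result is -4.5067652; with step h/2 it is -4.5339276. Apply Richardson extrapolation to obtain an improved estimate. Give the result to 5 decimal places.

The leading error scales as h^6; refining by a factor of 2 reduces it by 2^6 = 64.
Extrapolated value = (64·A(h/2) − A(h)) / (64 − 1)
= (64·(-4.5339276) − (-4.5067652)) / 63
= -285.6646012 / 63 = -4.5343587

-4.53436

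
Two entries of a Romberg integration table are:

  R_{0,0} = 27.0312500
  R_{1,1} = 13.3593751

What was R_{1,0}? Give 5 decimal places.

From R_{1,1} = (4·R_{1,0} − R_{0,0})/3, solve for R_{1,0}:
4·R_{1,0} = 3·13.3593751 + 27.0312500 = 67.1093753
R_{1,0} = 16.7773438

16.77734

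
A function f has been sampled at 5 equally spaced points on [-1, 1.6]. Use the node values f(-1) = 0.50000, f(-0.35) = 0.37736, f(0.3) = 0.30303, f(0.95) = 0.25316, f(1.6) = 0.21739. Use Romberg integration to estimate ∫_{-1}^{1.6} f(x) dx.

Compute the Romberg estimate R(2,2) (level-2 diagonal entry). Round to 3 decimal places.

0.833

R(0,0) (trapezoid, 1 panel, h=2.6000): 0.93261
R(1,0) (trapezoid, 2 panels, h=1.3000): 0.86024
R(2,0) (trapezoid, 4 panels, h=0.6500): 0.83996
R(1,1) = 0.86024 + (0.86024 − 0.93261)/3 = 0.83612
R(2,1) = 0.83996 + (0.83996 − 0.86024)/3 = 0.83320
R(2,2) = 0.83320 + (0.83320 − 0.83612)/15 = 0.83301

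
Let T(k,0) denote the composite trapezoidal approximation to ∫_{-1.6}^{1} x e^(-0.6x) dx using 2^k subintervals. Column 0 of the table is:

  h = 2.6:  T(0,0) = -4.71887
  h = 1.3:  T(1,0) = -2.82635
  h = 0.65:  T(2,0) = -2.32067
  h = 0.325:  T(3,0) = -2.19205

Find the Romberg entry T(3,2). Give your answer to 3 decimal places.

-2.149

Richardson extrapolation on the trapezoidal column (denominator 4−1=3):
T(2,1) = -2.32067 + (-2.32067 − (-2.82635))/3 = -2.15211
T(3,1) = -2.19205 + (-2.19205 − (-2.32067))/3 = -2.14918
T(3,2) = (16·(-2.14918) − (-2.15211)) / 15 = -2.14898
(Column j=1 coincides with Simpson's rule on the same nodes.)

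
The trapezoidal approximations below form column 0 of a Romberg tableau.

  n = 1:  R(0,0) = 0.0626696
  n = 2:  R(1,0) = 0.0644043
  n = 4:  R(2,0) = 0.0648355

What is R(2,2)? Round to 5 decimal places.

0.06498

Richardson extrapolation on the trapezoidal column (denominator 4−1=3):
R(1,1) = (4·0.0644043 − 0.0626696) / 3 = 0.0649825
R(2,1) = (4·0.0648355 − 0.0644043) / 3 = 0.0649792
R(2,2) = 0.0649792 + (0.0649792 − 0.0649825)/15 = 0.0649790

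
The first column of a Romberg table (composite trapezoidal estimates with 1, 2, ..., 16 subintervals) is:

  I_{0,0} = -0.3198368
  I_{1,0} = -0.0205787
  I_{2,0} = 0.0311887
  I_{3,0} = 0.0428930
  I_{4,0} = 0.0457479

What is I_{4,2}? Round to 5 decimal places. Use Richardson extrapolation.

Richardson extrapolation on the trapezoidal column (denominator 4−1=3):
I_{3,1} = (4·0.0428930 − 0.0311887) / 3 = 0.0467944
I_{4,1} = 0.0457479 + (0.0457479 − 0.0428930)/3 = 0.0466995
I_{4,2} = (16·0.0466995 − 0.0467944) / 15 = 0.0466932
(Column j=1 coincides with Simpson's rule on the same nodes.)

0.04669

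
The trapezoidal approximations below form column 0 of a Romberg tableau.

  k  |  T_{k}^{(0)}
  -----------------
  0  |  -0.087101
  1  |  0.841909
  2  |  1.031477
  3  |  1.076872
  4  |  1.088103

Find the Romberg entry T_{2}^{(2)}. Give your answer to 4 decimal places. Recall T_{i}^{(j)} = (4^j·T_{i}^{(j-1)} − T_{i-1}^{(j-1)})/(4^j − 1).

Richardson extrapolation on the trapezoidal column (denominator 4−1=3):
T_{1}^{(1)} = (4·0.841909 − (-0.087101)) / 3 = 1.151579
T_{2}^{(1)} = (4·1.031477 − 0.841909) / 3 = 1.094666
T_{2}^{(2)} = (16·1.094666 − 1.151579) / 15 = 1.090872

1.0909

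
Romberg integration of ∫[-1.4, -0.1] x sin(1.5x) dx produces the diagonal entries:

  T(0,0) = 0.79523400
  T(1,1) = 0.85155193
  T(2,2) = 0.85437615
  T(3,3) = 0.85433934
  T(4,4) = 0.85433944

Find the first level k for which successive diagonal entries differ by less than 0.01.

k = 2

|T(1,1) − T(0,0)| = 0.05631793 ≥ 0.01
|T(2,2) − T(1,1)| = 0.00282422 < 0.01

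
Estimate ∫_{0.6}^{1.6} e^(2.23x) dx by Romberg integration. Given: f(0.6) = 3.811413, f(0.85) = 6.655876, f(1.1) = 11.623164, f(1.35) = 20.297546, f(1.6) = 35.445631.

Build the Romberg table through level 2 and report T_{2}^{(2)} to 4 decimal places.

T_{0}^{(0)} (trapezoid, 1 panel, h=1.0000): 19.628522
T_{1}^{(0)} (trapezoid, 2 panels, h=0.5000): 15.625843
T_{2}^{(0)} (trapezoid, 4 panels, h=0.2500): 14.551277
T_{1}^{(1)} = 15.625843 + (15.625843 − 19.628522)/3 = 14.291617
T_{2}^{(1)} = 14.551277 + (14.551277 − 15.625843)/3 = 14.193088
T_{2}^{(2)} = 14.193088 + (14.193088 − 14.291617)/15 = 14.186519

14.1865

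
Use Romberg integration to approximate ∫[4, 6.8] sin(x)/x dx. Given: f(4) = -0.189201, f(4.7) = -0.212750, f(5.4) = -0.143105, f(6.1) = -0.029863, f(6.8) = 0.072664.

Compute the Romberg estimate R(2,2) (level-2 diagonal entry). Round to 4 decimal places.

-0.3203

R(0,0) (trapezoid, 1 panel, h=2.8000): -0.163152
R(1,0) (trapezoid, 2 panels, h=1.4000): -0.281923
R(2,0) (trapezoid, 4 panels, h=0.7000): -0.310791
R(1,1) = -0.281923 + (-0.281923 − (-0.163152))/3 = -0.321513
R(2,1) = -0.310791 + (-0.310791 − (-0.281923))/3 = -0.320414
R(2,2) = -0.320414 + (-0.320414 − (-0.321513))/15 = -0.320341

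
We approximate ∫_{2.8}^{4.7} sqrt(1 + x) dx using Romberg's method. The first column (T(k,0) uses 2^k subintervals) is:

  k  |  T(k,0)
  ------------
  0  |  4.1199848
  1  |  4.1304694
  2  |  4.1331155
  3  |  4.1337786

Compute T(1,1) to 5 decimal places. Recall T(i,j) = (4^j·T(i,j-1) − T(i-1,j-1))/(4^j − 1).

T(1,1) = 4.1304694 + (4.1304694 − 4.1199848)/3 = 4.1339643

4.13396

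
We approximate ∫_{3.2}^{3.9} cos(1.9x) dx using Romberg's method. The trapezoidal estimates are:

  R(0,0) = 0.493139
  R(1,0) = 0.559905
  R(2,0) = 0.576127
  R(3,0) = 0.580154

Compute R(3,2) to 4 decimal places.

Richardson extrapolation on the trapezoidal column (denominator 4−1=3):
R(2,1) = (4·0.576127 − 0.559905) / 3 = 0.581534
R(3,1) = (4·0.580154 − 0.576127) / 3 = 0.581496
R(3,2) = (16·0.581496 − 0.581534) / 15 = 0.581493

0.5815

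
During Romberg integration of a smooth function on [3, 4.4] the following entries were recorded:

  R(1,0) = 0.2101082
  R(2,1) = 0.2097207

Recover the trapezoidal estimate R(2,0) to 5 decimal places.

From R(2,1) = (4·R(2,0) − R(1,0))/3, solve for R(2,0):
4·R(2,0) = 3·0.2097207 + 0.2101082 = 0.8392703
R(2,0) = 0.2098176

0.20982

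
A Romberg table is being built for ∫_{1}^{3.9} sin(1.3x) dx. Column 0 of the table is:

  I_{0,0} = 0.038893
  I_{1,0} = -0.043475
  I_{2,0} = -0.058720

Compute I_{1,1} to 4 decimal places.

-0.0709

Richardson extrapolation on the trapezoidal column (denominator 4−1=3):
I_{1,1} = (4·(-0.043475) − 0.038893) / 3 = -0.070931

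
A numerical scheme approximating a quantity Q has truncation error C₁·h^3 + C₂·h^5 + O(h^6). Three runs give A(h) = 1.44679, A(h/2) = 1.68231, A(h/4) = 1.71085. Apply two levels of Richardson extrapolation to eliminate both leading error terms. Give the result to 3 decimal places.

First eliminate the h^3 term (factor 2^3 = 8):
  B₁ = (8·1.68231 − 1.44679)/7 = 1.71596
  B₂ = (8·1.71085 − 1.68231)/7 = 1.71493
Then eliminate the h^5 term (factor 2^5 = 32):
  (32·1.71493 − 1.71596)/31 = 1.71490

1.715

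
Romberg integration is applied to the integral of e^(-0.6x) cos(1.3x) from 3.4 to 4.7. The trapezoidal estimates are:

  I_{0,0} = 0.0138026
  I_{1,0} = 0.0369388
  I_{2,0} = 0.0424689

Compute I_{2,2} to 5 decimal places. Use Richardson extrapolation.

I_{1,1} = 0.0369388 + (0.0369388 − 0.0138026)/3 = 0.0446509
I_{2,1} = (4·0.0424689 − 0.0369388) / 3 = 0.0443123
I_{2,2} = (16·0.0443123 − 0.0446509) / 15 = 0.0442897
(Column j=1 coincides with Simpson's rule on the same nodes.)

0.04429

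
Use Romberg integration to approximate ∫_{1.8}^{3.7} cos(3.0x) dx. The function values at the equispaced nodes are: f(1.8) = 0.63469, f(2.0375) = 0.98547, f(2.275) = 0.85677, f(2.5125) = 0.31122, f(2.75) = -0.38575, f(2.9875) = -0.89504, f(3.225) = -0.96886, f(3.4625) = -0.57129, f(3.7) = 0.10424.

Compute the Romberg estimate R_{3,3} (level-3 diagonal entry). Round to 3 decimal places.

-0.074

R_{0,0} (trapezoid, 1 panel, h=1.9000): 0.70198
R_{1,0} (trapezoid, 2 panels, h=0.9500): -0.01547
R_{2,0} (trapezoid, 4 panels, h=0.4750): -0.06098
R_{3,0} (trapezoid, 8 panels, h=0.2375): -0.07078
R_{1,1} = -0.01547 + (-0.01547 − 0.70198)/3 = -0.25462
R_{2,1} = -0.06098 + (-0.06098 − (-0.01547))/3 = -0.07615
R_{3,1} = -0.07078 + (-0.07078 − (-0.06098))/3 = -0.07405
R_{2,2} = -0.07615 + (-0.07615 − (-0.25462))/15 = -0.06425
R_{3,2} = -0.07405 + (-0.07405 − (-0.07615))/15 = -0.07391
R_{3,3} = -0.07391 + (-0.07391 − (-0.06425))/63 = -0.07406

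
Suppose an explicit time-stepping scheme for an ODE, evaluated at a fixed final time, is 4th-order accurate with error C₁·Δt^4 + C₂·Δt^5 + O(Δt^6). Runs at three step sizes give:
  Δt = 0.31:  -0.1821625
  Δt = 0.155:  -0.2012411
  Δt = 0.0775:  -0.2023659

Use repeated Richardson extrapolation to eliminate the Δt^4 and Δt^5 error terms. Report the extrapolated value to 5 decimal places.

-0.20244

First eliminate the Δt^4 term (factor 2^4 = 16):
  B₁ = (16·(-0.2012411) − (-0.1821625))/15 = -0.2025130
  B₂ = (16·(-0.2023659) − (-0.2012411))/15 = -0.2024409
Then eliminate the Δt^5 term (factor 2^5 = 32):
  (32·(-0.2024409) − (-0.2025130))/31 = -0.2024386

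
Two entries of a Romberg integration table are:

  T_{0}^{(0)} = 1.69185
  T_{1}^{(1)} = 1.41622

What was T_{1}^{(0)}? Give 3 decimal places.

1.485

From T_{1}^{(1)} = (4·T_{1}^{(0)} − T_{0}^{(0)})/3, solve for T_{1}^{(0)}:
4·T_{1}^{(0)} = 3·1.41622 + 1.69185 = 5.94051
T_{1}^{(0)} = 1.48513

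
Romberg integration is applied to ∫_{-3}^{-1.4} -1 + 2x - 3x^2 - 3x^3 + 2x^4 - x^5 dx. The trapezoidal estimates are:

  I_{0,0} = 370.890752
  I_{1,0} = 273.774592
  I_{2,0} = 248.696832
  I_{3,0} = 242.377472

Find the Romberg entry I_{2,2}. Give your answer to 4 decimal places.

240.2666

Richardson extrapolation on the trapezoidal column (denominator 4−1=3):
I_{1,1} = 273.774592 + (273.774592 − 370.890752)/3 = 241.402539
I_{2,1} = (4·248.696832 − 273.774592) / 3 = 240.337579
I_{2,2} = (16·240.337579 − 241.402539) / 15 = 240.266582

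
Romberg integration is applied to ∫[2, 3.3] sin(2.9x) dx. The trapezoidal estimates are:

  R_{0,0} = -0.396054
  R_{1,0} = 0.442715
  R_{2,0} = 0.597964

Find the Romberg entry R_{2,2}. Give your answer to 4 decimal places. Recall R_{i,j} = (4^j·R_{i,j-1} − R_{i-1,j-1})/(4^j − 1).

0.6449

Richardson extrapolation on the trapezoidal column (denominator 4−1=3):
R_{1,1} = (4·0.442715 − (-0.396054)) / 3 = 0.722305
R_{2,1} = 0.597964 + (0.597964 − 0.442715)/3 = 0.649714
R_{2,2} = 0.649714 + (0.649714 − 0.722305)/15 = 0.644875
(Column j=1 coincides with Simpson's rule on the same nodes.)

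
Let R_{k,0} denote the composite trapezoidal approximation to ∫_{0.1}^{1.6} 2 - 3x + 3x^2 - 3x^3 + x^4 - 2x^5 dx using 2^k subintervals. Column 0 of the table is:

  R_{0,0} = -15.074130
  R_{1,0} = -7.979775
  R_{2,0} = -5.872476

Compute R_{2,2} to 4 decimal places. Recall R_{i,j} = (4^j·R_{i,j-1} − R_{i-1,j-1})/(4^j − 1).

Richardson extrapolation on the trapezoidal column (denominator 4−1=3):
R_{1,1} = -7.979775 + (-7.979775 − (-15.074130))/3 = -5.614990
R_{2,1} = -5.872476 + (-5.872476 − (-7.979775))/3 = -5.170043
R_{2,2} = -5.170043 + (-5.170043 − (-5.614990))/15 = -5.140380

-5.1404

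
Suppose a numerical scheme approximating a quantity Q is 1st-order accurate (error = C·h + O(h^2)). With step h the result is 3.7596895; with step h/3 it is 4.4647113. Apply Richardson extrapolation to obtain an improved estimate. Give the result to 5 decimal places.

Extrapolated value = (3·A(h/3) − A(h)) / (3 − 1)
= (3·4.4647113 − 3.7596895) / 2
= 9.6344444 / 2 = 4.8172222

4.81722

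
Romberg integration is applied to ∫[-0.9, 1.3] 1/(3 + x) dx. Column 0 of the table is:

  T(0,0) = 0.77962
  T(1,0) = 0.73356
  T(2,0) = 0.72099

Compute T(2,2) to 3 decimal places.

0.717

Richardson extrapolation on the trapezoidal column (denominator 4−1=3):
T(1,1) = 0.73356 + (0.73356 − 0.77962)/3 = 0.71821
T(2,1) = 0.72099 + (0.72099 − 0.73356)/3 = 0.71680
T(2,2) = (16·0.71680 − 0.71821) / 15 = 0.71671
(Column j=1 coincides with Simpson's rule on the same nodes.)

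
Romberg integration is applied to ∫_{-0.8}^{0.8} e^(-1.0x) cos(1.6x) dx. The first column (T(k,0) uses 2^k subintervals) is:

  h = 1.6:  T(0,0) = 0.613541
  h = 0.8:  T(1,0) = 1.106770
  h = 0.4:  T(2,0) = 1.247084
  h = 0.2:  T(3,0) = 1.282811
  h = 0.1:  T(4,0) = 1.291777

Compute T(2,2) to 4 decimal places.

1.2954

T(1,1) = 1.106770 + (1.106770 − 0.613541)/3 = 1.271180
T(2,1) = (4·1.247084 − 1.106770) / 3 = 1.293855
T(2,2) = (16·1.293855 − 1.271180) / 15 = 1.295367
(Column j=1 coincides with Simpson's rule on the same nodes.)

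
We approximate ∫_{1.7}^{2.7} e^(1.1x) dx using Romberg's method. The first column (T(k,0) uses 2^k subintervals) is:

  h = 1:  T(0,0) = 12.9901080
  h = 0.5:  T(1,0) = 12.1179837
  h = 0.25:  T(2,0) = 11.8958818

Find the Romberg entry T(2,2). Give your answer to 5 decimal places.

T(1,1) = (4·12.1179837 − 12.9901080) / 3 = 11.8272756
T(2,1) = (4·11.8958818 − 12.1179837) / 3 = 11.8218478
T(2,2) = 11.8218478 + (11.8218478 − 11.8272756)/15 = 11.8214859

11.82149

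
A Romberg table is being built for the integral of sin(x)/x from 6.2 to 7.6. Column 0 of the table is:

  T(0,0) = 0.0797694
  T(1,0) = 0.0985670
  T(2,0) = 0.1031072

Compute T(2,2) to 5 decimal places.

Richardson extrapolation on the trapezoidal column (denominator 4−1=3):
T(1,1) = 0.0985670 + (0.0985670 − 0.0797694)/3 = 0.1048329
T(2,1) = (4·0.1031072 − 0.0985670) / 3 = 0.1046206
T(2,2) = (16·0.1046206 − 0.1048329) / 15 = 0.1046064

0.10461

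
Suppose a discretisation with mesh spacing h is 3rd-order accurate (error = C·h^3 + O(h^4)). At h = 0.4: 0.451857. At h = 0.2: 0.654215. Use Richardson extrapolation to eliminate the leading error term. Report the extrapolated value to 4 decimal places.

0.6831

Extrapolated value = (8·A(h/2) − A(h)) / (8 − 1)
= (8·0.654215 − 0.451857) / 7
= 4.781863 / 7 = 0.683123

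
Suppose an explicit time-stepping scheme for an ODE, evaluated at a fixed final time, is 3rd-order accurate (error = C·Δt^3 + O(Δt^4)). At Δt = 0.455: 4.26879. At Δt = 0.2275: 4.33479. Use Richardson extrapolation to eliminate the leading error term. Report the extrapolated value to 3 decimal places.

The leading error scales as Δt^3; refining by a factor of 2 reduces it by 2^3 = 8.
Extrapolated value = (8·A(Δt/2) − A(Δt)) / (8 − 1)
= (8·4.33479 − 4.26879) / 7
= 30.40953 / 7 = 4.34422

4.344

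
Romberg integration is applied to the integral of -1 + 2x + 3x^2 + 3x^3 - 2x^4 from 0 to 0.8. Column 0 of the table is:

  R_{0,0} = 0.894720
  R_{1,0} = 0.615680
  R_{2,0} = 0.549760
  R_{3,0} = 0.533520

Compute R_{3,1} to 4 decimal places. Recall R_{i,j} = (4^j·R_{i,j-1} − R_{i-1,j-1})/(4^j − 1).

R_{3,1} = 0.533520 + (0.533520 − 0.549760)/3 = 0.528107

0.5281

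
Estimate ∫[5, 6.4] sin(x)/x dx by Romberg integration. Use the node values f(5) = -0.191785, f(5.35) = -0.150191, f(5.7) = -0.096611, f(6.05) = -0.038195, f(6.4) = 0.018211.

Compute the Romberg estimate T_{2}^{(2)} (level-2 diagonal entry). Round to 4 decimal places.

-0.1307

T_{0}^{(0)} (trapezoid, 1 panel, h=1.4000): -0.121502
T_{1}^{(0)} (trapezoid, 2 panels, h=0.7000): -0.128379
T_{2}^{(0)} (trapezoid, 4 panels, h=0.3500): -0.130124
T_{1}^{(1)} = -0.128379 + (-0.128379 − (-0.121502))/3 = -0.130671
T_{2}^{(1)} = -0.130124 + (-0.130124 − (-0.128379))/3 = -0.130706
T_{2}^{(2)} = -0.130706 + (-0.130706 − (-0.130671))/15 = -0.130708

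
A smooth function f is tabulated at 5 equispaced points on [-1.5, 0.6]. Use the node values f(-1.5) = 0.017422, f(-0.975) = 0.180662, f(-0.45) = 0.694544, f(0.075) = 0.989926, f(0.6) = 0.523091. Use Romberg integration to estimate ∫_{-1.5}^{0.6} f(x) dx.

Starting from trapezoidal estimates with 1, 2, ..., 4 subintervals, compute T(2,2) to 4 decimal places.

1.1568

T(0,0) (trapezoid, 1 panel, h=2.1000): 0.567539
T(1,0) (trapezoid, 2 panels, h=1.0500): 1.013041
T(2,0) (trapezoid, 4 panels, h=0.5250): 1.121079
T(1,1) = 1.013041 + (1.013041 − 0.567539)/3 = 1.161542
T(2,1) = 1.121079 + (1.121079 − 1.013041)/3 = 1.157092
T(2,2) = 1.157092 + (1.157092 − 1.161542)/15 = 1.156795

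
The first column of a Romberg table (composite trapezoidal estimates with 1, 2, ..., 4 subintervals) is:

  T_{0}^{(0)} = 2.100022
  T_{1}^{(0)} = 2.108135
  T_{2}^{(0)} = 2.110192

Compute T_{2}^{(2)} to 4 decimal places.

2.1109

Richardson extrapolation on the trapezoidal column (denominator 4−1=3):
T_{1}^{(1)} = 2.108135 + (2.108135 − 2.100022)/3 = 2.110839
T_{2}^{(1)} = (4·2.110192 − 2.108135) / 3 = 2.110878
T_{2}^{(2)} = 2.110878 + (2.110878 − 2.110839)/15 = 2.110881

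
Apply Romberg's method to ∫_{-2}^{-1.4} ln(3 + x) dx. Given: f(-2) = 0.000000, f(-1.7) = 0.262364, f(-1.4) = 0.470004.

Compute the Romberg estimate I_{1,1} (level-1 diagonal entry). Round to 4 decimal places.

I_{0,0} (trapezoid, 1 panel, h=0.6000): 0.141001
I_{1,0} (trapezoid, 2 panels, h=0.3000): 0.149210
I_{1,1} = 0.149210 + (0.149210 − 0.141001)/3 = 0.151946

0.1519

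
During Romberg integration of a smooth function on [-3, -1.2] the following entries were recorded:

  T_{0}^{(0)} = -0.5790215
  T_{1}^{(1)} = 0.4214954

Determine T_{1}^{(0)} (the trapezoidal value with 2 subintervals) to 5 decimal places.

From T_{1}^{(1)} = (4·T_{1}^{(0)} − T_{0}^{(0)})/3, solve for T_{1}^{(0)}:
4·T_{1}^{(0)} = 3·0.4214954 + (-0.5790215) = 0.6854647
T_{1}^{(0)} = 0.1713662

0.17137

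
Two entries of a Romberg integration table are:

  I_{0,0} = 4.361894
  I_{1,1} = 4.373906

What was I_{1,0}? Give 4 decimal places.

4.3709

From I_{1,1} = (4·I_{1,0} − I_{0,0})/3, solve for I_{1,0}:
4·I_{1,0} = 3·4.373906 + 4.361894 = 17.483612
I_{1,0} = 4.370903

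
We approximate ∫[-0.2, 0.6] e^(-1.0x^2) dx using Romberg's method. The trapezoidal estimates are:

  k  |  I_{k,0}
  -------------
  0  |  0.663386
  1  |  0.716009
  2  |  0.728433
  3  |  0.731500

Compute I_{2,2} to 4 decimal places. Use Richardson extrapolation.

0.7325

Richardson extrapolation on the trapezoidal column (denominator 4−1=3):
I_{1,1} = 0.716009 + (0.716009 − 0.663386)/3 = 0.733550
I_{2,1} = (4·0.728433 − 0.716009) / 3 = 0.732574
I_{2,2} = 0.732574 + (0.732574 − 0.733550)/15 = 0.732509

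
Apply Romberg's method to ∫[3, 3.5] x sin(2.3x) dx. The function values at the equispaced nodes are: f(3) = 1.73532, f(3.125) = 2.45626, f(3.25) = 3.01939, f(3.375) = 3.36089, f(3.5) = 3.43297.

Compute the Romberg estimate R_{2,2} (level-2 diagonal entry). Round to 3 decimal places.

R_{0,0} (trapezoid, 1 panel, h=0.5000): 1.29207
R_{1,0} (trapezoid, 2 panels, h=0.2500): 1.40088
R_{2,0} (trapezoid, 4 panels, h=0.1250): 1.42759
R_{1,1} = 1.40088 + (1.40088 − 1.29207)/3 = 1.43715
R_{2,1} = 1.42759 + (1.42759 − 1.40088)/3 = 1.43649
R_{2,2} = 1.43649 + (1.43649 − 1.43715)/15 = 1.43645

1.436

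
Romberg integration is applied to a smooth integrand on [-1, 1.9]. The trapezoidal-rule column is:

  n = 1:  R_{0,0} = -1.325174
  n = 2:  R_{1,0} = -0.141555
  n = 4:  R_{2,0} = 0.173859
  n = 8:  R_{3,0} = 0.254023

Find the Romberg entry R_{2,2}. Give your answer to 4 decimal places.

Richardson extrapolation on the trapezoidal column (denominator 4−1=3):
R_{1,1} = -0.141555 + (-0.141555 − (-1.325174))/3 = 0.252985
R_{2,1} = (4·0.173859 − (-0.141555)) / 3 = 0.278997
R_{2,2} = (16·0.278997 − 0.252985) / 15 = 0.280731

0.2807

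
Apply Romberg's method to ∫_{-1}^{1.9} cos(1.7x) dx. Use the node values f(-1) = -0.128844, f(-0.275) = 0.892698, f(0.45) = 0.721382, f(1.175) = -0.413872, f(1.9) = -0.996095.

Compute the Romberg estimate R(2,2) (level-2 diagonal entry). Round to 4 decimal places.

0.5189

R(0,0) (trapezoid, 1 panel, h=2.9000): -1.631162
R(1,0) (trapezoid, 2 panels, h=1.4500): 0.230423
R(2,0) (trapezoid, 4 panels, h=0.7250): 0.462360
R(1,1) = 0.230423 + (0.230423 − (-1.631162))/3 = 0.850951
R(2,1) = 0.462360 + (0.462360 − 0.230423)/3 = 0.539672
R(2,2) = 0.539672 + (0.539672 − 0.850951)/15 = 0.518920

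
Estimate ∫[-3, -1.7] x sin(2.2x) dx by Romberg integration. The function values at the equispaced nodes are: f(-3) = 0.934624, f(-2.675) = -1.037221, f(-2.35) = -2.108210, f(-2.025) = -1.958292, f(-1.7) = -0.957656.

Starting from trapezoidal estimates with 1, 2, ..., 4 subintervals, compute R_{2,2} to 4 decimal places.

-1.7523

R_{0,0} (trapezoid, 1 panel, h=1.3000): -0.014971
R_{1,0} (trapezoid, 2 panels, h=0.6500): -1.377822
R_{2,0} (trapezoid, 4 panels, h=0.3250): -1.662453
R_{1,1} = -1.377822 + (-1.377822 − (-0.014971))/3 = -1.832106
R_{2,1} = -1.662453 + (-1.662453 − (-1.377822))/3 = -1.757330
R_{2,2} = -1.757330 + (-1.757330 − (-1.832106))/15 = -1.752345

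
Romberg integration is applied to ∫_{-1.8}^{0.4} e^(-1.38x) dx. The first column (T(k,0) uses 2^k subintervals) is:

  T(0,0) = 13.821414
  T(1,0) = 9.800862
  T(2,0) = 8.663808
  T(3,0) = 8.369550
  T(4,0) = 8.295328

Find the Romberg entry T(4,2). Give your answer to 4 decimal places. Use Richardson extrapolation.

8.2705

Richardson extrapolation on the trapezoidal column (denominator 4−1=3):
T(3,1) = 8.369550 + (8.369550 − 8.663808)/3 = 8.271464
T(4,1) = 8.295328 + (8.295328 − 8.369550)/3 = 8.270587
T(4,2) = 8.270587 + (8.270587 − 8.271464)/15 = 8.270529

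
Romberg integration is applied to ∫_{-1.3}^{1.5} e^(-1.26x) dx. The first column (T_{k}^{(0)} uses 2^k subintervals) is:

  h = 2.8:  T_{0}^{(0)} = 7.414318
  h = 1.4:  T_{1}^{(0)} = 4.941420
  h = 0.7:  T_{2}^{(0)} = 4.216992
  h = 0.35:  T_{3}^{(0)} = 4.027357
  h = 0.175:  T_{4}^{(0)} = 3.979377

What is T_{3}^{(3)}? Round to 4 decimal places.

T_{1}^{(1)} = (4·4.941420 − 7.414318) / 3 = 4.117121
T_{2}^{(1)} = 4.216992 + (4.216992 − 4.941420)/3 = 3.975516
T_{3}^{(1)} = 4.027357 + (4.027357 − 4.216992)/3 = 3.964145
T_{2}^{(2)} = (16·3.975516 − 4.117121) / 15 = 3.966076
T_{3}^{(2)} = (16·3.964145 − 3.975516) / 15 = 3.963387
T_{3}^{(3)} = (64·3.963387 − 3.966076) / 63 = 3.963344

3.9633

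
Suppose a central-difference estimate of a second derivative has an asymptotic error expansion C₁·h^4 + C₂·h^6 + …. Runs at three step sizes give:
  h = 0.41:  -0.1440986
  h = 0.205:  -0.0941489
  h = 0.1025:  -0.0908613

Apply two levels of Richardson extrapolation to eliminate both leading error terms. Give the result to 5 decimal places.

-0.09064

First eliminate the h^4 term (factor 2^4 = 16):
  B₁ = (16·(-0.0941489) − (-0.1440986))/15 = -0.0908189
  B₂ = (16·(-0.0908613) − (-0.0941489))/15 = -0.0906421
Then eliminate the h^6 term (factor 2^6 = 64):
  (64·(-0.0906421) − (-0.0908189))/63 = -0.0906393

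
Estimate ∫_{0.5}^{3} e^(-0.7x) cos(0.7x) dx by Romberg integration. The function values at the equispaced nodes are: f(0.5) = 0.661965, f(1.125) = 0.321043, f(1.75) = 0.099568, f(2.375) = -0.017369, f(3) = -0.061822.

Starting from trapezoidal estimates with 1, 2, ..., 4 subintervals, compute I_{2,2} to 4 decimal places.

0.4198

I_{0,0} (trapezoid, 1 panel, h=2.5000): 0.750179
I_{1,0} (trapezoid, 2 panels, h=1.2500): 0.499549
I_{2,0} (trapezoid, 4 panels, h=0.6250): 0.439571
I_{1,1} = 0.499549 + (0.499549 − 0.750179)/3 = 0.416006
I_{2,1} = 0.439571 + (0.439571 − 0.499549)/3 = 0.419578
I_{2,2} = 0.419578 + (0.419578 − 0.416006)/15 = 0.419816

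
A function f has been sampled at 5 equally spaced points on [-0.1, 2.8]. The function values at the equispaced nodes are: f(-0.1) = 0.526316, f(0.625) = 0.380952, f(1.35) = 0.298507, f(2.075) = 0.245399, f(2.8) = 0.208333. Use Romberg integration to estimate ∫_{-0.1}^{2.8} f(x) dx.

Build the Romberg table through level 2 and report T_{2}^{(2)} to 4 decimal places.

0.9270

T_{0}^{(0)} (trapezoid, 1 panel, h=2.9000): 1.065241
T_{1}^{(0)} (trapezoid, 2 panels, h=1.4500): 0.965456
T_{2}^{(0)} (trapezoid, 4 panels, h=0.7250): 0.936832
T_{1}^{(1)} = 0.965456 + (0.965456 − 1.065241)/3 = 0.932194
T_{2}^{(1)} = 0.936832 + (0.936832 − 0.965456)/3 = 0.927291
T_{2}^{(2)} = 0.927291 + (0.927291 − 0.932194)/15 = 0.926964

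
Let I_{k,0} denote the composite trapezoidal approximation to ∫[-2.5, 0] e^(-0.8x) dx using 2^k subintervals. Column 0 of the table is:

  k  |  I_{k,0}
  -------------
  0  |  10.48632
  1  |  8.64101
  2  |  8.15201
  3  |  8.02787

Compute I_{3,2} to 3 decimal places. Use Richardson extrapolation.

7.986

Richardson extrapolation on the trapezoidal column (denominator 4−1=3):
I_{2,1} = 8.15201 + (8.15201 − 8.64101)/3 = 7.98901
I_{3,1} = (4·8.02787 − 8.15201) / 3 = 7.98649
I_{3,2} = (16·7.98649 − 7.98901) / 15 = 7.98632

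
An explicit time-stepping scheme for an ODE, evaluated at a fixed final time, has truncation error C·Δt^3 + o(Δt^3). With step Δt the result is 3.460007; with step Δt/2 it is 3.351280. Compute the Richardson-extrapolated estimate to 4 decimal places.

The leading error scales as Δt^3; refining by a factor of 2 reduces it by 2^3 = 8.
Extrapolated value = (8·A(Δt/2) − A(Δt)) / (8 − 1)
= (8·3.351280 − 3.460007) / 7
= 23.350233 / 7 = 3.335748

3.3357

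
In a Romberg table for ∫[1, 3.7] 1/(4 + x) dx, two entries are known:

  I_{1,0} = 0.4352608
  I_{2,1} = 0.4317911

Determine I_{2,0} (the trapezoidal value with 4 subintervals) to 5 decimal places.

0.43266

From I_{2,1} = (4·I_{2,0} − I_{1,0})/3, solve for I_{2,0}:
4·I_{2,0} = 3·0.4317911 + 0.4352608 = 1.7306341
I_{2,0} = 0.4326585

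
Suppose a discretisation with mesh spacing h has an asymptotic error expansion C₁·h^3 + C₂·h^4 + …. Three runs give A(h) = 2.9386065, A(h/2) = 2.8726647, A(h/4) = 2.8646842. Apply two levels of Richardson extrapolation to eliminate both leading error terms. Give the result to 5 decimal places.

First eliminate the h^3 term (factor 2^3 = 8):
  B₁ = (8·2.8726647 − 2.9386065)/7 = 2.8632444
  B₂ = (8·2.8646842 − 2.8726647)/7 = 2.8635441
Then eliminate the h^4 term (factor 2^4 = 16):
  (16·2.8635441 − 2.8632444)/15 = 2.8635641

2.86356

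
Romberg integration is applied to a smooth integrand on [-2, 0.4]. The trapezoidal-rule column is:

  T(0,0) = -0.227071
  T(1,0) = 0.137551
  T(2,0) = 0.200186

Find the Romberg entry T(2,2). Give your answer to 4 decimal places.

0.2185

Richardson extrapolation on the trapezoidal column (denominator 4−1=3):
T(1,1) = (4·0.137551 − (-0.227071)) / 3 = 0.259092
T(2,1) = (4·0.200186 − 0.137551) / 3 = 0.221064
T(2,2) = (16·0.221064 − 0.259092) / 15 = 0.218529
(Column j=1 coincides with Simpson's rule on the same nodes.)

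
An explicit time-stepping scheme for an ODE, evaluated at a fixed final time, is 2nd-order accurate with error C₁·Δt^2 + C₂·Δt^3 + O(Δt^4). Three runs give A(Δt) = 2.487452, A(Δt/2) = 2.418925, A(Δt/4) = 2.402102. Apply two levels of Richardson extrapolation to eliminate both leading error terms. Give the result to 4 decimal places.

First eliminate the Δt^2 term (factor 2^2 = 4):
  B₁ = (4·2.418925 − 2.487452)/3 = 2.396083
  B₂ = (4·2.402102 − 2.418925)/3 = 2.396494
Then eliminate the Δt^3 term (factor 2^3 = 8):
  (8·2.396494 − 2.396083)/7 = 2.396553

2.3966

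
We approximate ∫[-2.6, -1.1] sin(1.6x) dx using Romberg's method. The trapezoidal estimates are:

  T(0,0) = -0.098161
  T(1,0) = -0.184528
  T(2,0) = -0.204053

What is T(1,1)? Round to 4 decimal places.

-0.2133

Richardson extrapolation on the trapezoidal column (denominator 4−1=3):
T(1,1) = -0.184528 + (-0.184528 − (-0.098161))/3 = -0.213317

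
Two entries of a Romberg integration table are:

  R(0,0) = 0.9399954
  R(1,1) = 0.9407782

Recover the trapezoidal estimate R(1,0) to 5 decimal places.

0.94058

From R(1,1) = (4·R(1,0) − R(0,0))/3, solve for R(1,0):
4·R(1,0) = 3·0.9407782 + 0.9399954 = 3.7623300
R(1,0) = 0.9405825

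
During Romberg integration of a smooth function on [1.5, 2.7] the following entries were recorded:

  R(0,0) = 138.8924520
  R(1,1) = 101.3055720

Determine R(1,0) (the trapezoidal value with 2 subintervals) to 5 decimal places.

From R(1,1) = (4·R(1,0) − R(0,0))/3, solve for R(1,0):
4·R(1,0) = 3·101.3055720 + 138.8924520 = 442.8091680
R(1,0) = 110.7022920

110.70229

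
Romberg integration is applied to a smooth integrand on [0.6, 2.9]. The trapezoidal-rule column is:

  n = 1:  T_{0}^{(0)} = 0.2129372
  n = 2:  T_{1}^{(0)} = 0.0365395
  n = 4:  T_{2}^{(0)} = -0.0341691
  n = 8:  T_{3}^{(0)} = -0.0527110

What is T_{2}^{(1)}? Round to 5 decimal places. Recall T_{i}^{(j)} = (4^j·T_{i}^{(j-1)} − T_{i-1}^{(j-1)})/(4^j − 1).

-0.05774

T_{2}^{(1)} = (4·(-0.0341691) − 0.0365395) / 3 = -0.0577386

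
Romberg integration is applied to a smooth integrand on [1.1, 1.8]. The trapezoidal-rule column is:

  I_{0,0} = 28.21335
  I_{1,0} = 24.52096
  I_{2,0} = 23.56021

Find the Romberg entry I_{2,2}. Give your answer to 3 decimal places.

Richardson extrapolation on the trapezoidal column (denominator 4−1=3):
I_{1,1} = (4·24.52096 − 28.21335) / 3 = 23.29016
I_{2,1} = (4·23.56021 − 24.52096) / 3 = 23.23996
I_{2,2} = 23.23996 + (23.23996 − 23.29016)/15 = 23.23661

23.237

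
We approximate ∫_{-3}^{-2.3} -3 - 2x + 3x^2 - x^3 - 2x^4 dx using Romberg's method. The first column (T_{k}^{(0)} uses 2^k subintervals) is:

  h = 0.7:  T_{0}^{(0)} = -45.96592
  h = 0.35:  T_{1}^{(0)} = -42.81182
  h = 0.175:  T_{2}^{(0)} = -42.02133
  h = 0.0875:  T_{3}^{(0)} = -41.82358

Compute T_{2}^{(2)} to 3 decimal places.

-41.758

Richardson extrapolation on the trapezoidal column (denominator 4−1=3):
T_{1}^{(1)} = (4·(-42.81182) − (-45.96592)) / 3 = -41.76045
T_{2}^{(1)} = (4·(-42.02133) − (-42.81182)) / 3 = -41.75783
T_{2}^{(2)} = (16·(-41.75783) − (-41.76045)) / 15 = -41.75766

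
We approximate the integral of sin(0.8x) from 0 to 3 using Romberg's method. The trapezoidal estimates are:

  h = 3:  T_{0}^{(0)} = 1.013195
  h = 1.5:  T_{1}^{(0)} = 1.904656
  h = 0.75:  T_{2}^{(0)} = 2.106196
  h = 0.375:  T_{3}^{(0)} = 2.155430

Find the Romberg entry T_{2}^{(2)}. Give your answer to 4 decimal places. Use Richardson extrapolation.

T_{1}^{(1)} = 1.904656 + (1.904656 − 1.013195)/3 = 2.201810
T_{2}^{(1)} = 2.106196 + (2.106196 − 1.904656)/3 = 2.173376
T_{2}^{(2)} = 2.173376 + (2.173376 − 2.201810)/15 = 2.171480

2.1715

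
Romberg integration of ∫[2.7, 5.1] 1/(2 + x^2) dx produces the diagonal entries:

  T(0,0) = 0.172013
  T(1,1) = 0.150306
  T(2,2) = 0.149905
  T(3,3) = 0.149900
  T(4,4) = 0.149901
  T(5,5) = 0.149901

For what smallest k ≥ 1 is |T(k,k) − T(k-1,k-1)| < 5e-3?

|T(1,1) − T(0,0)| = 0.021707 ≥ 5e-3
|T(2,2) − T(1,1)| = 0.000401 < 5e-3

k = 2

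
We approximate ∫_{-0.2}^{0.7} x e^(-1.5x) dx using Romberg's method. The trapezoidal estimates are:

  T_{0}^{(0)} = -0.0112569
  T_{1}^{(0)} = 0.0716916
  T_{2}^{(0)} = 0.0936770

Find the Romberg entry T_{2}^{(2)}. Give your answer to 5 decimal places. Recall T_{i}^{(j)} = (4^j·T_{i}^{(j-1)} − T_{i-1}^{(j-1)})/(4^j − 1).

0.10112

T_{1}^{(1)} = (4·0.0716916 − (-0.0112569)) / 3 = 0.0993411
T_{2}^{(1)} = (4·0.0936770 − 0.0716916) / 3 = 0.1010055
T_{2}^{(2)} = (16·0.1010055 − 0.0993411) / 15 = 0.1011165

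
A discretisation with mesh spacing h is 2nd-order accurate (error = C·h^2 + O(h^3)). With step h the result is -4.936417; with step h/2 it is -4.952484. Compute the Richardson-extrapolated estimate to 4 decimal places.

-4.9578

The leading error scales as h^2; refining by a factor of 2 reduces it by 2^2 = 4.
Extrapolated value = (4·A(h/2) − A(h)) / (4 − 1)
= (4·(-4.952484) − (-4.936417)) / 3
= -14.873519 / 3 = -4.957840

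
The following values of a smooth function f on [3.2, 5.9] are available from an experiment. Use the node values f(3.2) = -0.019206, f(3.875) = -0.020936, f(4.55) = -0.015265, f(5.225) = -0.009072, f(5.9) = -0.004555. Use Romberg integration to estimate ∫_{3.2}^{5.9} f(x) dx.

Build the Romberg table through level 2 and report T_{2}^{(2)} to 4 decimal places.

T_{0}^{(0)} (trapezoid, 1 panel, h=2.7000): -0.032077
T_{1}^{(0)} (trapezoid, 2 panels, h=1.3500): -0.036646
T_{2}^{(0)} (trapezoid, 4 panels, h=0.6750): -0.038579
T_{1}^{(1)} = -0.036646 + (-0.036646 − (-0.032077))/3 = -0.038169
T_{2}^{(1)} = -0.038579 + (-0.038579 − (-0.036646))/3 = -0.039223
T_{2}^{(2)} = -0.039223 + (-0.039223 − (-0.038169))/15 = -0.039293

-0.0393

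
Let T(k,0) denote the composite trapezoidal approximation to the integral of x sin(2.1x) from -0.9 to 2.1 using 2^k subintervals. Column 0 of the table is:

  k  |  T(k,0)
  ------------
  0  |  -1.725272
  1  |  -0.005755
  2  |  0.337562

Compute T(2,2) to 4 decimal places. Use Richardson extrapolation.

0.4443

Richardson extrapolation on the trapezoidal column (denominator 4−1=3):
T(1,1) = -0.005755 + (-0.005755 − (-1.725272))/3 = 0.567417
T(2,1) = 0.337562 + (0.337562 − (-0.005755))/3 = 0.452001
T(2,2) = 0.452001 + (0.452001 − 0.567417)/15 = 0.444307
(Column j=1 coincides with Simpson's rule on the same nodes.)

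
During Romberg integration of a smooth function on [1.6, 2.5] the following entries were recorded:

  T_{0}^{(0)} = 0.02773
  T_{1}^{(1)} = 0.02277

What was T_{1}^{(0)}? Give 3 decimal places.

From T_{1}^{(1)} = (4·T_{1}^{(0)} − T_{0}^{(0)})/3, solve for T_{1}^{(0)}:
4·T_{1}^{(0)} = 3·0.02277 + 0.02773 = 0.09604
T_{1}^{(0)} = 0.02401

0.024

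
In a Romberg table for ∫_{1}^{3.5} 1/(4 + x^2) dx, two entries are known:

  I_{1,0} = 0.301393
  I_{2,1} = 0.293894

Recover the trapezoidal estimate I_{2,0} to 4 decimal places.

0.2958

From I_{2,1} = (4·I_{2,0} − I_{1,0})/3, solve for I_{2,0}:
4·I_{2,0} = 3·0.293894 + 0.301393 = 1.183075
I_{2,0} = 0.295769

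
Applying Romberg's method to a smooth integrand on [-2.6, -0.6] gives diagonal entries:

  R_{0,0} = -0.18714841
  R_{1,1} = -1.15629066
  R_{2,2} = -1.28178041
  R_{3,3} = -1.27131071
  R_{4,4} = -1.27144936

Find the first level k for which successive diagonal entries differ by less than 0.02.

k = 3

|R_{1,1} − R_{0,0}| = 0.96914225 ≥ 0.02
|R_{2,2} − R_{1,1}| = 0.12548975 ≥ 0.02
|R_{3,3} − R_{2,2}| = 0.01046970 < 0.02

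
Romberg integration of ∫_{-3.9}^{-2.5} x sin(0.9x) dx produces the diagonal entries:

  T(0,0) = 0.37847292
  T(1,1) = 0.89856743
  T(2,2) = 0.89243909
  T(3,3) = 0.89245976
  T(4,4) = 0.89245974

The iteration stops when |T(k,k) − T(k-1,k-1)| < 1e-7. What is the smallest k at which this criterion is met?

k = 4

|T(1,1) − T(0,0)| = 0.52009451 ≥ 1e-7
|T(2,2) − T(1,1)| = 0.00612834 ≥ 1e-7
|T(3,3) − T(2,2)| = 0.00002067 ≥ 1e-7
|T(4,4) − T(3,3)| = 0.00000002 < 1e-7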